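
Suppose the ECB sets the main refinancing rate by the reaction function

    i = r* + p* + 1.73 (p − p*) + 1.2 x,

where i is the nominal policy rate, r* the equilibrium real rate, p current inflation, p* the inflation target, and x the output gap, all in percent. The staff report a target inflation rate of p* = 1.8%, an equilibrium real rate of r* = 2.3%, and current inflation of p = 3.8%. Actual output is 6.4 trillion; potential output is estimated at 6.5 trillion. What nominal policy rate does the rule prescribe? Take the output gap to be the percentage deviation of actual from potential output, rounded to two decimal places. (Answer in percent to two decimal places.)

5.71%

Output gap = 100 × (6.4 − 6.5) / 6.5 = -1.54%.
i = 2.30 + 1.80 + 1.73 × (3.80 − 1.80) + 1.2 × (-1.54)
   = 2.30 + 1.8 + 3.46 − 1.848 = 5.71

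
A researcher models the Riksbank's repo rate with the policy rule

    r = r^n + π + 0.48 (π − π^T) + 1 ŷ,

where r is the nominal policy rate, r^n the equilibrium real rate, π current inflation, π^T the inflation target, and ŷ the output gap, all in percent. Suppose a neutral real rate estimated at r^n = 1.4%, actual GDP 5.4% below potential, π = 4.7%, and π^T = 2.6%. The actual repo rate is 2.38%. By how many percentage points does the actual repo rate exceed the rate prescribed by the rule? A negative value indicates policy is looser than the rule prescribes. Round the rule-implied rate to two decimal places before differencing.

Output 5.4% below potential → ŷ = -5.4.
r = 1.4 + 4.7 + 0.48 × (4.7 − 2.6) + 1 × (-5.4)
   = 1.4 + 4.7 + 1.008 − 5.4 = 1.71
Deviation = 2.38 − 1.71 = 0.67 pp.

0.67 pp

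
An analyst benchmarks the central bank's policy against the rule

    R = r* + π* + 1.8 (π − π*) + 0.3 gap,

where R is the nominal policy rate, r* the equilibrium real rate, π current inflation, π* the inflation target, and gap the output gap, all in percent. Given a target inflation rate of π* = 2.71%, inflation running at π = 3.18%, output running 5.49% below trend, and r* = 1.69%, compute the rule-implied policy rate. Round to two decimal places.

Output 5.49% below potential → gap = -5.49.
R = 1.69 + 2.71 + 1.8 × (3.18 − 2.71) + 0.3 × (-5.49)
   = 1.69 + 2.71 + 0.846 − 1.647 = 3.60

3.60%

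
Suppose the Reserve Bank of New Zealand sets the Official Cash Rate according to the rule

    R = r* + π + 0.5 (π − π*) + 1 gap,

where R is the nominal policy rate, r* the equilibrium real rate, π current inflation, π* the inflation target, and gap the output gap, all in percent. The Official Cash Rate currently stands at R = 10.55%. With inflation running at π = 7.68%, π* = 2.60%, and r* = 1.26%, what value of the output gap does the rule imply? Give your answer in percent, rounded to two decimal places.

-0.93%

1 gap = 10.55 − 1.26 − 7.68 − 0.5 × (7.68 − 2.60) = -0.93
gap = -0.93 / 1 = -0.93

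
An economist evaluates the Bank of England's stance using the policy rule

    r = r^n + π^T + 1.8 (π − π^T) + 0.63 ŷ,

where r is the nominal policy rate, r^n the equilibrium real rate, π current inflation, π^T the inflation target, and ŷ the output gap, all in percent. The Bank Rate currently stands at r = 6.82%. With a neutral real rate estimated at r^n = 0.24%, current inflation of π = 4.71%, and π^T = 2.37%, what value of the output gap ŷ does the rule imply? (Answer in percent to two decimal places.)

0.63 ŷ = 6.82 − 0.24 − 2.37 − 1.8 × (4.71 − 2.37) = -0.002
ŷ = -0.002 / 0.63 = 0.00

0.00%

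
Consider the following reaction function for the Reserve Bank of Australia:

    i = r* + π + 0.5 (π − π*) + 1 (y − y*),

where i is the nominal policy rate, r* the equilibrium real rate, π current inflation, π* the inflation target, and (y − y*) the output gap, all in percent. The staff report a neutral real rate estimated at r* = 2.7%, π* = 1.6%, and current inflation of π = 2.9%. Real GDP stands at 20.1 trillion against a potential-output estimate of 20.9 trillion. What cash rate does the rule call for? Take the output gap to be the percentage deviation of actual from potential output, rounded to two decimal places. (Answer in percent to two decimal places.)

2.42%

Output gap = 100 × (20.1 − 20.9) / 20.9 = -3.83%.
i = 2.70 + 2.90 + 0.5 × (2.90 − 1.60) + 1 × (-3.83)
   = 2.70 + 2.9 + 0.65 − 3.83 = 2.42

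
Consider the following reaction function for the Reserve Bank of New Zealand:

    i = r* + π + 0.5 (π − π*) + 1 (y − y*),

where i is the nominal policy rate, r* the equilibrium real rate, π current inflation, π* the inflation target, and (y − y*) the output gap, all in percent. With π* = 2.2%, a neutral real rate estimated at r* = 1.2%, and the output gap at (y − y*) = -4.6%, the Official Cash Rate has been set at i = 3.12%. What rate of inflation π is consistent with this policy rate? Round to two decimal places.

5.08%

Collecting π: i = r* + (1 + 0.5) π − 0.5 π* + 1 (y − y*)
1.5 π = 3.12 − 1.2 + 0.5 × 2.2 − 1 × (-4.6) = 7.62
π = 7.62 / 1.5 = 5.08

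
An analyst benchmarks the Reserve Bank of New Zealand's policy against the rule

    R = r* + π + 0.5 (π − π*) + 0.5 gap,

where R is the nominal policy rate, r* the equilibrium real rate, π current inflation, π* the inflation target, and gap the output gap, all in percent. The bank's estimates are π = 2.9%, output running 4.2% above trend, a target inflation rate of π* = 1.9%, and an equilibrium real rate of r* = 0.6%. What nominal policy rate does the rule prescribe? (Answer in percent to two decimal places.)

6.10%

Output 4.2% above potential → gap = 4.2.
R = 0.6 + 2.9 + 0.5 × (2.9 − 1.9) + 0.5 × 4.2
   = 0.6 + 2.9 + 0.5 + 2.1 = 6.10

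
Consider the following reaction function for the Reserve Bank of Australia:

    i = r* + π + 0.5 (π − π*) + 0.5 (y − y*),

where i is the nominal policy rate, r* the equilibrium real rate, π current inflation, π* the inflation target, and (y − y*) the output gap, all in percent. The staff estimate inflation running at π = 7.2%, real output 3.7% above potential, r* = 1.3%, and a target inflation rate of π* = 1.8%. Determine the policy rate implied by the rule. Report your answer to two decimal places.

Output 3.7% above potential → (y − y*) = 3.7.
i = 1.3 + 7.2 + 0.5 × (7.2 − 1.8) + 0.5 × 3.7
   = 1.3 + 7.2 + 2.7 + 1.85 = 13.05

13.05%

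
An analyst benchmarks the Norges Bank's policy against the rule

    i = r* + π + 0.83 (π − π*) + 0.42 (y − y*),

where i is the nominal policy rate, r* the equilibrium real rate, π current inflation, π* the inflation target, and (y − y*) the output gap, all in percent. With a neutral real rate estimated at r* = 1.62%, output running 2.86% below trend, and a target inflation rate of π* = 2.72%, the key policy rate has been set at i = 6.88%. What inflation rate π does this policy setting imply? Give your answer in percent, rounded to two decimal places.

Output 2.86% below potential → (y − y*) = -2.86.
Collecting π: i = r* + (1 + 0.83) π − 0.83 π* + 0.42 (y − y*)
1.83 π = 6.88 − 1.62 + 0.83 × 2.72 − 0.42 × (-2.86) = 8.7188
π = 8.7188 / 1.83 = 4.76

4.76%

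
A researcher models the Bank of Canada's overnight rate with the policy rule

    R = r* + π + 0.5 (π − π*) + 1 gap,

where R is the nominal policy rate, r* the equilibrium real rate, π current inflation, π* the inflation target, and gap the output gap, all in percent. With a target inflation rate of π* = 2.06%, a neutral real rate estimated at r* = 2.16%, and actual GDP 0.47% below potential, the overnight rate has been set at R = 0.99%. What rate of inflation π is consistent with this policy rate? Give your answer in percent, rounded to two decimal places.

Output 0.47% below potential → gap = -0.47.
Collecting π: R = r* + (1 + 0.5) π − 0.5 π* + 1 gap
1.5 π = 0.99 − 2.16 + 0.5 × 2.06 − 1 × (-0.47) = 0.33
π = 0.33 / 1.5 = 0.22

0.22%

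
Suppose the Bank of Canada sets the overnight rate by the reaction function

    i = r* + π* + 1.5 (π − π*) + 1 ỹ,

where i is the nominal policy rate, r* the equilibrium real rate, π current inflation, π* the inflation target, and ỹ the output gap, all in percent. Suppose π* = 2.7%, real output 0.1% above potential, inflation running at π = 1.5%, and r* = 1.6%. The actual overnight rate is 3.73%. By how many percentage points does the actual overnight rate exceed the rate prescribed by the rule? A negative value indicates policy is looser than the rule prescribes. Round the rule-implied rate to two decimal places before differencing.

Output 0.1% above potential → ỹ = 0.1.
i = 1.6 + 2.7 + 1.5 × (1.5 − 2.7) + 1 × 0.1
   = 1.6 + 2.7 − 1.8 + 0.1 = 2.60
Deviation = 3.73 − 2.60 = 1.13 pp.

1.13 pp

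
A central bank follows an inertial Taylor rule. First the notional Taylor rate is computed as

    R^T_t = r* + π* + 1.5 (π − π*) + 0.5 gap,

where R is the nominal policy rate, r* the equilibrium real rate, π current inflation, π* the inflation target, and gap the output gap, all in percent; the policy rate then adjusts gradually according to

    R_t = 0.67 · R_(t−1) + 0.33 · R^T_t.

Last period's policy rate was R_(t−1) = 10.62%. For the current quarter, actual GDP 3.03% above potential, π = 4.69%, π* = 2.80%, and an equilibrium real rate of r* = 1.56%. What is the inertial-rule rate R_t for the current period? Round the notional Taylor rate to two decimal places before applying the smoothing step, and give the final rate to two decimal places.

Output 3.03% above potential → gap = 3.03.
R^T_t = 1.56 + 2.80 + 1.5 × (4.69 − 2.80) + 0.5 × 3.03
   = 1.56 + 2.8 + 2.835 + 1.515 = 8.71
R_t = 0.67 × 10.62 + 0.33 × 8.71 = 7.1154 + 2.8743 = 9.99

9.99%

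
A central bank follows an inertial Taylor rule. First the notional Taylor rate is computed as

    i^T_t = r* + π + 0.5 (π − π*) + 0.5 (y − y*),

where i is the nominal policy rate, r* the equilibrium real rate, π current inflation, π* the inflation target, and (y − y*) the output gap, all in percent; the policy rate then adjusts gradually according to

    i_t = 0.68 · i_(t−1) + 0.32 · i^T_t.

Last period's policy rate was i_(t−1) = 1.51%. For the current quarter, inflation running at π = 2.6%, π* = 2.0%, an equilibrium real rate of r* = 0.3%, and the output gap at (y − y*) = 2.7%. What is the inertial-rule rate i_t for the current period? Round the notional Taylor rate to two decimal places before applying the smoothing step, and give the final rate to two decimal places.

2.48%

i^T_t = 0.3 + 2.6 + 0.5 × (2.6 − 2.0) + 0.5 × 2.7
   = 0.3 + 2.6 + 0.3 + 1.35 = 4.55
i_t = 0.68 × 1.51 + 0.32 × 4.55 = 1.0268 + 1.456 = 2.48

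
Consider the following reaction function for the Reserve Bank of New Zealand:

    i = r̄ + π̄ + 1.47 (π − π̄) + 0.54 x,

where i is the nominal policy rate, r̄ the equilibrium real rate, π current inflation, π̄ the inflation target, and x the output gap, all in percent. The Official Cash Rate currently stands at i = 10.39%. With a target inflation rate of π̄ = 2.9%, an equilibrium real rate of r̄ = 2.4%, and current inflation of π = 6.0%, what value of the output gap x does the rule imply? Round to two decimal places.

0.54 x = 10.39 − 2.4 − 2.9 − 1.47 × (6.0 − 2.9) = 0.533
x = 0.533 / 0.54 = 0.99

0.99%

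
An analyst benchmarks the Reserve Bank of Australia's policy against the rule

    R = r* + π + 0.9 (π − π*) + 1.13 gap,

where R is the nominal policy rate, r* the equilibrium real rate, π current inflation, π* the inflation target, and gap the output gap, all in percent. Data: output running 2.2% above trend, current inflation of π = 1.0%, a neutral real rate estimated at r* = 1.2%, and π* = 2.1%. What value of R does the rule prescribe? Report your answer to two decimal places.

Output 2.2% above potential → gap = 2.2.
R = 1.2 + 1.0 + 0.9 × (1.0 − 2.1) + 1.13 × 2.2
   = 1.2 + 1 − 0.99 + 2.486 = 3.70

3.70%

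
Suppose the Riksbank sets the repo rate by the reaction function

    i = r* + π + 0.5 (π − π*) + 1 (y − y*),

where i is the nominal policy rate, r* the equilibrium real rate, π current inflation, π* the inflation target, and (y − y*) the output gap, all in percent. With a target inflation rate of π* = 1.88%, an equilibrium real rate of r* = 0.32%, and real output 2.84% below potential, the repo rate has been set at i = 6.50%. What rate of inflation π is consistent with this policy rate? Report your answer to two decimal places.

6.64%

Output 2.84% below potential → (y − y*) = -2.84.
Collecting π: i = r* + (1 + 0.5) π − 0.5 π* + 1 (y − y*)
1.5 π = 6.50 − 0.32 + 0.5 × 1.88 − 1 × (-2.84) = 9.96
π = 9.96 / 1.5 = 6.64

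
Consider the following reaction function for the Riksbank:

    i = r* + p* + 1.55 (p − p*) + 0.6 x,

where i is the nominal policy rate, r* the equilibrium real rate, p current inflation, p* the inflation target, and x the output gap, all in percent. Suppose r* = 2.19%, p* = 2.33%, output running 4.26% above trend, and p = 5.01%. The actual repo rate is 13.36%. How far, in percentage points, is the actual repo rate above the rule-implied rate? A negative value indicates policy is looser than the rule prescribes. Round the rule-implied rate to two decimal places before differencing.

2.13 pp

Output 4.26% above potential → x = 4.26.
i = 2.19 + 2.33 + 1.55 × (5.01 − 2.33) + 0.6 × 4.26
   = 2.19 + 2.33 + 4.154 + 2.556 = 11.23
Deviation = 13.36 − 11.23 = 2.13 pp.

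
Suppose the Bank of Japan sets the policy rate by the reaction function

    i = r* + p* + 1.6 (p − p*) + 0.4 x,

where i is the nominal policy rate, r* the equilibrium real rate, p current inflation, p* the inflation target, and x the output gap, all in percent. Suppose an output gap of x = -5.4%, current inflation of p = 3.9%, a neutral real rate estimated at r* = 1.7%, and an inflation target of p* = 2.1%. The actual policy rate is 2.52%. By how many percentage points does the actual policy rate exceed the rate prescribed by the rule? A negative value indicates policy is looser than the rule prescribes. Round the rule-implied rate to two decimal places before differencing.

i = 1.7 + 2.1 + 1.6 × (3.9 − 2.1) + 0.4 × (-5.4)
   = 1.7 + 2.1 + 2.88 − 2.16 = 4.52
Deviation = 2.52 − 4.52 = -2.00 pp.

-2.00 pp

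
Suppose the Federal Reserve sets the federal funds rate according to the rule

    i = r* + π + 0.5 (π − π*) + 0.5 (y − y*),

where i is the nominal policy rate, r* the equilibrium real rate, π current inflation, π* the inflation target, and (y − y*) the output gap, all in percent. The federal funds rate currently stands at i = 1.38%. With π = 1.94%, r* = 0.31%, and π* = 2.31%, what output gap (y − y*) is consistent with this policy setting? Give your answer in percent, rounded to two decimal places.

0.5 (y − y*) = 1.38 − 0.31 − 1.94 − 0.5 × (1.94 − 2.31) = -0.685
(y − y*) = -0.685 / 0.5 = -1.37

-1.37%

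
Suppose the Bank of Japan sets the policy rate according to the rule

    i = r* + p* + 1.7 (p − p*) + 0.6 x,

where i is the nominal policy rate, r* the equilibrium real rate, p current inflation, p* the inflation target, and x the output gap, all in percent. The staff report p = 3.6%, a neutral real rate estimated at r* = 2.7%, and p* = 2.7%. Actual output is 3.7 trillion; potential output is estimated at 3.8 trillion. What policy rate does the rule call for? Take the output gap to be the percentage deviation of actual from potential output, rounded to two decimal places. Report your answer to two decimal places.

Output gap = 100 × (3.7 − 3.8) / 3.8 = -2.63%.
i = 2.70 + 2.70 + 1.7 × (3.60 − 2.70) + 0.6 × (-2.63)
   = 2.70 + 2.7 + 1.53 − 1.578 = 5.35

5.35%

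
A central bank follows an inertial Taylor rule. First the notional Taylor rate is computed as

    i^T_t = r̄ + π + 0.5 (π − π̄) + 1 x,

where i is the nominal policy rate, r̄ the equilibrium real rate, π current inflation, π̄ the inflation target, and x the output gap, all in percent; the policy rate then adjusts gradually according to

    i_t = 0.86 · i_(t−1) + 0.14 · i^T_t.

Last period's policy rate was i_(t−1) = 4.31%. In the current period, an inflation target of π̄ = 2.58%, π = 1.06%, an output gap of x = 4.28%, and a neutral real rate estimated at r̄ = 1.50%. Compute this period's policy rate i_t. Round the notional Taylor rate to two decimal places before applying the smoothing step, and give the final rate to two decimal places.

i^T_t = 1.50 + 1.06 + 0.5 × (1.06 − 2.58) + 1 × 4.28
   = 1.50 + 1.06 − 0.76 + 4.28 = 6.08
i_t = 0.86 × 4.31 + 0.14 × 6.08 = 3.7066 + 0.8512 = 4.56

4.56%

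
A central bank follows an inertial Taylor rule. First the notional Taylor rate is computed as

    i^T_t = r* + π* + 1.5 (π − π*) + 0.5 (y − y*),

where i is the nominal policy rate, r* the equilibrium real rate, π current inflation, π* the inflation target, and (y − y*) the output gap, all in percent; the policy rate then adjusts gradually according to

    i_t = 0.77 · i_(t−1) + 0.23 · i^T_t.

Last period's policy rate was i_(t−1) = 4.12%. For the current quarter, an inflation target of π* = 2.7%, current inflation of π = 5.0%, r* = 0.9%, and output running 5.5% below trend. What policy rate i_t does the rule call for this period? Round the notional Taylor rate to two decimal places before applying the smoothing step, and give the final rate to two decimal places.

Output 5.5% below potential → (y − y*) = -5.5.
i^T_t = 0.9 + 2.7 + 1.5 × (5.0 − 2.7) + 0.5 × (-5.5)
   = 0.9 + 2.7 + 3.45 − 2.75 = 4.30
i_t = 0.77 × 4.12 + 0.23 × 4.30 = 3.1724 + 0.989 = 4.16

4.16%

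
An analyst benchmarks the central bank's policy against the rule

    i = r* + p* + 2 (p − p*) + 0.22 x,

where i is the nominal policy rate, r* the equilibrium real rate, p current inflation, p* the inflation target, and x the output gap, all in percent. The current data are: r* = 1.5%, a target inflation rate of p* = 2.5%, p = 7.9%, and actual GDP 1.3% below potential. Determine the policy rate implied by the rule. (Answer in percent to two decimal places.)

Output 1.3% below potential → x = -1.3.
i = 1.5 + 2.5 + 2 × (7.9 − 2.5) + 0.22 × (-1.3)
   = 1.5 + 2.5 + 10.8 − 0.286 = 14.51

14.51%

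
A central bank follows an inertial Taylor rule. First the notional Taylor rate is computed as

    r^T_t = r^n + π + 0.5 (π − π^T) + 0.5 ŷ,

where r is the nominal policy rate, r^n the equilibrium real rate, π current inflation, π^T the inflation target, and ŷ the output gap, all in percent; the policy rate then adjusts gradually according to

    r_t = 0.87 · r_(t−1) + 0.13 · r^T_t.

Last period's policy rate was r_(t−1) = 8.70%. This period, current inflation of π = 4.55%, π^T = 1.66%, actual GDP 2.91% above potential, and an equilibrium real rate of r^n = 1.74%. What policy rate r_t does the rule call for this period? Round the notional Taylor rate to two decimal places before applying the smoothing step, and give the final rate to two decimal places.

8.76%

Output 2.91% above potential → ŷ = 2.91.
r^T_t = 1.74 + 4.55 + 0.5 × (4.55 − 1.66) + 0.5 × 2.91
   = 1.74 + 4.55 + 1.445 + 1.455 = 9.19
r_t = 0.87 × 8.70 + 0.13 × 9.19 = 7.569 + 1.1947 = 8.76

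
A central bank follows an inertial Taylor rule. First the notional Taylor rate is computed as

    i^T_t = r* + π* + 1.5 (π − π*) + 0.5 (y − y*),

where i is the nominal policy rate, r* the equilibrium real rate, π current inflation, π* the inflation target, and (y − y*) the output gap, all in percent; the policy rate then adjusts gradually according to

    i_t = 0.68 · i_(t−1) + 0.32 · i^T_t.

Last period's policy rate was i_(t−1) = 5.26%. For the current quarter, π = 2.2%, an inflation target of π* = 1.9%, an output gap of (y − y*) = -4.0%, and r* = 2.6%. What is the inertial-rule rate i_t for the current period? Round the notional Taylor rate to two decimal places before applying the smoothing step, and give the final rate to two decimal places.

4.52%

i^T_t = 2.6 + 1.9 + 1.5 × (2.2 − 1.9) + 0.5 × (-4.0)
   = 2.6 + 1.9 + 0.45 − 2 = 2.95
i_t = 0.68 × 5.26 + 0.32 × 2.95 = 3.5768 + 0.944 = 4.52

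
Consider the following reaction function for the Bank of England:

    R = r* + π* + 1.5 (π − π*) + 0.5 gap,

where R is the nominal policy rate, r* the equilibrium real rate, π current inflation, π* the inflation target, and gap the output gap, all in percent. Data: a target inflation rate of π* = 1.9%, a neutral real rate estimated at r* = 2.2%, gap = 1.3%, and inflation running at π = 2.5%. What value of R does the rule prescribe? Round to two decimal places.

5.65%

R = 2.2 + 1.9 + 1.5 × (2.5 − 1.9) + 0.5 × 1.3
   = 2.2 + 1.9 + 0.9 + 0.65 = 5.65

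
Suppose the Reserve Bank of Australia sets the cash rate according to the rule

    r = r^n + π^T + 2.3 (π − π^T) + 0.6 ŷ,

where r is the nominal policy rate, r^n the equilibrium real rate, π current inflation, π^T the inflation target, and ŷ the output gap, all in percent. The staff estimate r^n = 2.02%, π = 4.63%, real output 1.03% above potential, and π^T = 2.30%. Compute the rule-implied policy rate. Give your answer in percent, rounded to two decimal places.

Output 1.03% above potential → ŷ = 1.03.
r = 2.02 + 2.30 + 2.3 × (4.63 − 2.30) + 0.6 × 1.03
   = 2.02 + 2.3 + 5.359 + 0.618 = 10.30

10.30%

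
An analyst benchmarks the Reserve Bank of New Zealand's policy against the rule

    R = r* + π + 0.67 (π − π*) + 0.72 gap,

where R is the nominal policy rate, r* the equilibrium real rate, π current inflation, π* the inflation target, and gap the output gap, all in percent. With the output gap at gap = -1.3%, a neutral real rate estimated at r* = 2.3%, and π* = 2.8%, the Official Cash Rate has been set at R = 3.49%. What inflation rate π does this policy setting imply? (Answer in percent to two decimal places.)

Collecting π: R = r* + (1 + 0.67) π − 0.67 π* + 0.72 gap
1.67 π = 3.49 − 2.3 + 0.67 × 2.8 − 0.72 × (-1.3) = 4.002
π = 4.002 / 1.67 = 2.40

2.40%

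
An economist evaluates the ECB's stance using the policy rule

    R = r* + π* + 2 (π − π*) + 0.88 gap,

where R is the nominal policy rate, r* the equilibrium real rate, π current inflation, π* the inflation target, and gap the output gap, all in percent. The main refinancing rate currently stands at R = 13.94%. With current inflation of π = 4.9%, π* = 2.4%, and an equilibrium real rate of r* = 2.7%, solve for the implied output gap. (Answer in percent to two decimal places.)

4.36%

0.88 gap = 13.94 − 2.7 − 2.4 − 2 × (4.9 − 2.4) = 3.84
gap = 3.84 / 0.88 = 4.36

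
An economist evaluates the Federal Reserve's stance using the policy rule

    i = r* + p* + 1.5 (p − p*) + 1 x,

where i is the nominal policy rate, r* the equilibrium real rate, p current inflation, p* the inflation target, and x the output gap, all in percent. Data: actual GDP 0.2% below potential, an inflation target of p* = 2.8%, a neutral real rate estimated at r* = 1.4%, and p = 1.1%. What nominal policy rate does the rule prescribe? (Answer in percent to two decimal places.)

1.45%

Output 0.2% below potential → x = -0.2.
i = 1.4 + 2.8 + 1.5 × (1.1 − 2.8) + 1 × (-0.2)
   = 1.4 + 2.8 − 2.55 − 0.2 = 1.45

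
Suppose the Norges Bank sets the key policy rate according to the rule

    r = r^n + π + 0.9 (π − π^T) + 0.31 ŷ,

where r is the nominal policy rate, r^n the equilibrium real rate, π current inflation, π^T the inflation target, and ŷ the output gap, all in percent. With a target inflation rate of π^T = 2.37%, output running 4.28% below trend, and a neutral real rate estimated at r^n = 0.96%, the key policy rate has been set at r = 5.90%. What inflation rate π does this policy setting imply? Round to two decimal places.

Output 4.28% below potential → ŷ = -4.28.
Collecting π: r = r^n + (1 + 0.9) π − 0.9 π^T + 0.31 ŷ
1.9 π = 5.90 − 0.96 + 0.9 × 2.37 − 0.31 × (-4.28) = 8.3998
π = 8.3998 / 1.9 = 4.42

4.42%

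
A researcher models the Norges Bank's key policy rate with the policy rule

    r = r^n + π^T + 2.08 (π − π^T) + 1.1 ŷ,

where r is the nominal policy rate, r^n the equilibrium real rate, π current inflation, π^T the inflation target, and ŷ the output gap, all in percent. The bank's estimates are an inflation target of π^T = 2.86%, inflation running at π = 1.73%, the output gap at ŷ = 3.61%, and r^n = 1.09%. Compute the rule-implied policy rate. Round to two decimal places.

r = 1.09 + 2.86 + 2.08 × (1.73 − 2.86) + 1.1 × 3.61
   = 1.09 + 2.86 − 2.3504 + 3.971 = 5.57

5.57%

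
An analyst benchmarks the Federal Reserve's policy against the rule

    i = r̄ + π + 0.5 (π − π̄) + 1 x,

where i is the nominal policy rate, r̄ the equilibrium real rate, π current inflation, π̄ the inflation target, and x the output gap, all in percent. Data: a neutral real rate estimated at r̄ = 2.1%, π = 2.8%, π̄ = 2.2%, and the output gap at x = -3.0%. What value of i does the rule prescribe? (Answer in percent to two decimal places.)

i = 2.1 + 2.8 + 0.5 × (2.8 − 2.2) + 1 × (-3.0)
   = 2.1 + 2.8 + 0.3 − 3 = 2.20

2.20%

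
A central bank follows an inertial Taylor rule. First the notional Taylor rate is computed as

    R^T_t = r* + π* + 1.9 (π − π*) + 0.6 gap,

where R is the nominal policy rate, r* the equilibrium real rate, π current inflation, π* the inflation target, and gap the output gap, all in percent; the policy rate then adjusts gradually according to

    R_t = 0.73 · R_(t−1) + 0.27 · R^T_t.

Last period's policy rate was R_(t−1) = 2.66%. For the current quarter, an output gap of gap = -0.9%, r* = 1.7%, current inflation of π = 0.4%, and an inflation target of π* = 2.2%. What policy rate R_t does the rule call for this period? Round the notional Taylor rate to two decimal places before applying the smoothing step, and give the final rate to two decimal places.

R^T_t = 1.7 + 2.2 + 1.9 × (0.4 − 2.2) + 0.6 × (-0.9)
   = 1.7 + 2.2 − 3.42 − 0.54 = -0.06
R_t = 0.73 × 2.66 + 0.27 × (-0.06) = 1.9418 − 0.0162 = 1.93

1.93%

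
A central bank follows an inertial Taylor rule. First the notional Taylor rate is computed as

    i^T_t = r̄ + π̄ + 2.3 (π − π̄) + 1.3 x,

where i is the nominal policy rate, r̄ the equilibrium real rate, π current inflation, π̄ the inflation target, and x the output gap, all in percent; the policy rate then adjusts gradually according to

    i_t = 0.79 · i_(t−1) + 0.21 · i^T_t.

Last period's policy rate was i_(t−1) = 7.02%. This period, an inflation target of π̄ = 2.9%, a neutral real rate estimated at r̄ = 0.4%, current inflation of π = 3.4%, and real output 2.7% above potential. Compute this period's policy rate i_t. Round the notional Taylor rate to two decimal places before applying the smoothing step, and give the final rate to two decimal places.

7.22%

Output 2.7% above potential → x = 2.7.
i^T_t = 0.4 + 2.9 + 2.3 × (3.4 − 2.9) + 1.3 × 2.7
   = 0.4 + 2.9 + 1.15 + 3.51 = 7.96
i_t = 0.79 × 7.02 + 0.21 × 7.96 = 5.5458 + 1.6716 = 7.22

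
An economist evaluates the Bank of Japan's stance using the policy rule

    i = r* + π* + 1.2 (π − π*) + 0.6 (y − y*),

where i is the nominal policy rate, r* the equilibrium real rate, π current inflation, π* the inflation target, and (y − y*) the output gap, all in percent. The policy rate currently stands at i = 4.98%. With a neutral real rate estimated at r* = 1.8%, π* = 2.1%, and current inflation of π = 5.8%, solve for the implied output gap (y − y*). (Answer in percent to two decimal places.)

-5.60%

0.6 (y − y*) = 4.98 − 1.8 − 2.1 − 1.2 × (5.8 − 2.1) = -3.36
(y − y*) = -3.36 / 0.6 = -5.60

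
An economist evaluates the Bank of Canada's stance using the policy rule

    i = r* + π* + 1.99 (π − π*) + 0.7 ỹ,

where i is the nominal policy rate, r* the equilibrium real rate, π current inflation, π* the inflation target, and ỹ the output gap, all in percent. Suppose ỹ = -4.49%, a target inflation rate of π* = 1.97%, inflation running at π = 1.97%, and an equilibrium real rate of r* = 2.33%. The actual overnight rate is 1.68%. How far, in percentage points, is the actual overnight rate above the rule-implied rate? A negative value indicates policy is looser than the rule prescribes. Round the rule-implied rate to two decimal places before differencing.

0.52 pp

i = 2.33 + 1.97 + 1.99 × (1.97 − 1.97) + 0.7 × (-4.49)
   = 2.33 + 1.97 + 0 − 3.143 = 1.16
Deviation = 1.68 − 1.16 = 0.52 pp.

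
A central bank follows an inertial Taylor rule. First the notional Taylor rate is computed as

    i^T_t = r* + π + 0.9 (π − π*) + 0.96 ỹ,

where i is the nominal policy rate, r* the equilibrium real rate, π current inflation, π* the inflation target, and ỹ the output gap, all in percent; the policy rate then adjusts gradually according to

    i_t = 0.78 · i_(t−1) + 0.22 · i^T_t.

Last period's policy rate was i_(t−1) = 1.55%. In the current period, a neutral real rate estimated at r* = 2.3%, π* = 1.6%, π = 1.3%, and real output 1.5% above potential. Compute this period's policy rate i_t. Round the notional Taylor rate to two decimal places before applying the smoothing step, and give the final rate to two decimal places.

2.26%

Output 1.5% above potential → ỹ = 1.5.
i^T_t = 2.3 + 1.3 + 0.9 × (1.3 − 1.6) + 0.96 × 1.5
   = 2.3 + 1.3 − 0.27 + 1.44 = 4.77
i_t = 0.78 × 1.55 + 0.22 × 4.77 = 1.209 + 1.0494 = 2.26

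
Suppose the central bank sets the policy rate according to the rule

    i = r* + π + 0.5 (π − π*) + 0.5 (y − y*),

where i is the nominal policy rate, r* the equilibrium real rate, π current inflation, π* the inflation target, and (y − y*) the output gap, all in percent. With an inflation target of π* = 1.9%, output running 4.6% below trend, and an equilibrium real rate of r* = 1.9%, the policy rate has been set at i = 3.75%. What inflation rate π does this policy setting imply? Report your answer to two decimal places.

Output 4.6% below potential → (y − y*) = -4.6.
Collecting π: i = r* + (1 + 0.5) π − 0.5 π* + 0.5 (y − y*)
1.5 π = 3.75 − 1.9 + 0.5 × 1.9 − 0.5 × (-4.6) = 5.1
π = 5.1 / 1.5 = 3.40

3.40%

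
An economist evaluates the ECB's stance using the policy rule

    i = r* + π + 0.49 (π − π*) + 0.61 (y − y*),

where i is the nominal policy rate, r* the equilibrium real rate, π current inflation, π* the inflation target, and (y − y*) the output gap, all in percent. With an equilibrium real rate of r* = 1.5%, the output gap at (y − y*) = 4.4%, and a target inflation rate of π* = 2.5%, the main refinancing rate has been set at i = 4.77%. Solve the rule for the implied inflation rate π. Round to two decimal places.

Collecting π: i = r* + (1 + 0.49) π − 0.49 π* + 0.61 (y − y*)
1.49 π = 4.77 − 1.5 + 0.49 × 2.5 − 0.61 × 4.4 = 1.811
π = 1.811 / 1.49 = 1.22

1.22%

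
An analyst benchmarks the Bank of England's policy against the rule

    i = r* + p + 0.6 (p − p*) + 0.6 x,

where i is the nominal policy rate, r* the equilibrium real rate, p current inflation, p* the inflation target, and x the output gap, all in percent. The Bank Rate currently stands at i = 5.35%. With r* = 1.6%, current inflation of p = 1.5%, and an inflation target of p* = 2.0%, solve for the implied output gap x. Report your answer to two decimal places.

0.6 x = 5.35 − 1.6 − 1.5 − 0.6 × (1.5 − 2.0) = 2.55
x = 2.55 / 0.6 = 4.25

4.25%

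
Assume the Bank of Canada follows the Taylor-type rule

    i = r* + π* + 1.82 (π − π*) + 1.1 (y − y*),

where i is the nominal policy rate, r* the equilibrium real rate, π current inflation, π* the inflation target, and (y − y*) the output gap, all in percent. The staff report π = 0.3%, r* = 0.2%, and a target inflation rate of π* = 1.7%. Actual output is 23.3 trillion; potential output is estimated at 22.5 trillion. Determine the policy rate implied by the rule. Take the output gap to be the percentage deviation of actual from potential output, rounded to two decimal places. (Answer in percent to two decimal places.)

Output gap = 100 × (23.3 − 22.5) / 22.5 = 3.56%.
i = 0.20 + 1.70 + 1.82 × (0.30 − 1.70) + 1.1 × 3.56
   = 0.20 + 1.7 − 2.548 + 3.916 = 3.27

3.27%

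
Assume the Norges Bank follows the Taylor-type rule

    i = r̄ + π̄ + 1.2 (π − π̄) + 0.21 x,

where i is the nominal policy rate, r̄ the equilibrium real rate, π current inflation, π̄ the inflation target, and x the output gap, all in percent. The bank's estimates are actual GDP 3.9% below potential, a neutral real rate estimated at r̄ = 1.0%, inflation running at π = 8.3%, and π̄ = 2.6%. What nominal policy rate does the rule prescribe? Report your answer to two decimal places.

Output 3.9% below potential → x = -3.9.
i = 1.0 + 2.6 + 1.2 × (8.3 − 2.6) + 0.21 × (-3.9)
   = 1.0 + 2.6 + 6.84 − 0.819 = 9.62

9.62%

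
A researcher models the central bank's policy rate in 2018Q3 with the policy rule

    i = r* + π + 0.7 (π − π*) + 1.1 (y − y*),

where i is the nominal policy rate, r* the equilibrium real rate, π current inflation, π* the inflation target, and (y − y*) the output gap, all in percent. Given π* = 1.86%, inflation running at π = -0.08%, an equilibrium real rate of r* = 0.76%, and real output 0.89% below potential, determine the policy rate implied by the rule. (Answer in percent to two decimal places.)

Output 0.89% below potential → (y − y*) = -0.89.
i = 0.76 + (-0.08) + 0.7 × (-0.08 − 1.86) + 1.1 × (-0.89)
   = 0.76 − 0.08 − 1.358 − 0.979 = -1.66

-1.66%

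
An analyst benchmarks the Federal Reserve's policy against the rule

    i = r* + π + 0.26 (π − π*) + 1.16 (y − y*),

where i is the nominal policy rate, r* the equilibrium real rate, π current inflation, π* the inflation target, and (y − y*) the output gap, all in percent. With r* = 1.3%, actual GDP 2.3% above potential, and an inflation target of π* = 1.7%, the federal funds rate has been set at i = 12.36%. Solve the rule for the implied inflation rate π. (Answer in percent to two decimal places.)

7.01%

Output 2.3% above potential → (y − y*) = 2.3.
Collecting π: i = r* + (1 + 0.26) π − 0.26 π* + 1.16 (y − y*)
1.26 π = 12.36 − 1.3 + 0.26 × 1.7 − 1.16 × 2.3 = 8.834
π = 8.834 / 1.26 = 7.01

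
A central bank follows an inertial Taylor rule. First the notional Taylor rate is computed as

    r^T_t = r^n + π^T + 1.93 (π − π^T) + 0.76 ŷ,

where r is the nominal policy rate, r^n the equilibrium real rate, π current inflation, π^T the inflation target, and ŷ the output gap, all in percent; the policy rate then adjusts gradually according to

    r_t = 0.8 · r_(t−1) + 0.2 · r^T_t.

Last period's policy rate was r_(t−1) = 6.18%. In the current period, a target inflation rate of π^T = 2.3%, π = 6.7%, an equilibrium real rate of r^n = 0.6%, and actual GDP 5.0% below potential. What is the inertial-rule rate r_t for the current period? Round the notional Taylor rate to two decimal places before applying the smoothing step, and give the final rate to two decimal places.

Output 5.0% below potential → ŷ = -5.0.
r^T_t = 0.6 + 2.3 + 1.93 × (6.7 − 2.3) + 0.76 × (-5.0)
   = 0.6 + 2.3 + 8.492 − 3.8 = 7.59
r_t = 0.8 × 6.18 + 0.2 × 7.59 = 4.944 + 1.518 = 6.46

6.46%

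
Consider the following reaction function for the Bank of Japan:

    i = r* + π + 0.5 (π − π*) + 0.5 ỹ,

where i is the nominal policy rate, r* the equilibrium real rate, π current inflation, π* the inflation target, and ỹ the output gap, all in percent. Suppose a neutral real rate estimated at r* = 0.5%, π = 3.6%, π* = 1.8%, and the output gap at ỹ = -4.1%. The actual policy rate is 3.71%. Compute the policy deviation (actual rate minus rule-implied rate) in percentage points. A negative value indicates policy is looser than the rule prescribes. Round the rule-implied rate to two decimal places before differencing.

i = 0.5 + 3.6 + 0.5 × (3.6 − 1.8) + 0.5 × (-4.1)
   = 0.5 + 3.6 + 0.9 − 2.05 = 2.95
Deviation = 3.71 − 2.95 = 0.76 pp.

0.76 pp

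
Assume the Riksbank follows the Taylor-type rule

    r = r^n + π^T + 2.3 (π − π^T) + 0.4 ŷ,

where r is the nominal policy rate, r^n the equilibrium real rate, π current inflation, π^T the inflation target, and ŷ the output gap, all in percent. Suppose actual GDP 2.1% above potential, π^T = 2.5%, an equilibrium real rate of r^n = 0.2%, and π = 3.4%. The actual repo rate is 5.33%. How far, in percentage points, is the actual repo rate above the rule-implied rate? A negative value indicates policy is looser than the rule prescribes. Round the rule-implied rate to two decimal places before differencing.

-0.28 pp

Output 2.1% above potential → ŷ = 2.1.
r = 0.2 + 2.5 + 2.3 × (3.4 − 2.5) + 0.4 × 2.1
   = 0.2 + 2.5 + 2.07 + 0.84 = 5.61
Deviation = 5.33 − 5.61 = -0.28 pp.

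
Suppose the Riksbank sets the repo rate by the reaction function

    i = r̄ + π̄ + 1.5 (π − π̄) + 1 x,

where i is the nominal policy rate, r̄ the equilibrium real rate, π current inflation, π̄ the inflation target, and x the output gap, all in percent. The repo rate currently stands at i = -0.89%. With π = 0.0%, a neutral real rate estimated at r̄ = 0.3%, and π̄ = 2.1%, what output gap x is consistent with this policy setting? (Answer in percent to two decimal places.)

-0.14%

1 x = -0.89 − 0.3 − 2.1 − 1.5 × (0.0 − 2.1) = -0.14
x = -0.14 / 1 = -0.14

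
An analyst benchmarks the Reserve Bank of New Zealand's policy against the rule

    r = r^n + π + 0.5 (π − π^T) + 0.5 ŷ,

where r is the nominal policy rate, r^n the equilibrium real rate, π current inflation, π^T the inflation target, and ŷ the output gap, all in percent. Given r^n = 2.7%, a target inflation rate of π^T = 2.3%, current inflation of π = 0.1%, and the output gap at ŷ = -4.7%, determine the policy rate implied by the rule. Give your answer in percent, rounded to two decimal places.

-0.65%

r = 2.7 + 0.1 + 0.5 × (0.1 − 2.3) + 0.5 × (-4.7)
   = 2.7 + 0.1 − 1.1 − 2.35 = -0.65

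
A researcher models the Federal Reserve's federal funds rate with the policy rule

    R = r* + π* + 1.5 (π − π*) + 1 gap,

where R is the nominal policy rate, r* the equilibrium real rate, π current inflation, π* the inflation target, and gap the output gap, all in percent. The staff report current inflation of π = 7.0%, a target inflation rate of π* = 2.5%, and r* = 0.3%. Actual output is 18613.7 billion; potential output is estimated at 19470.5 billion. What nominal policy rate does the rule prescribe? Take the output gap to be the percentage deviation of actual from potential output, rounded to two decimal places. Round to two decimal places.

5.15%

Output gap = 100 × (18613.7 − 19470.5) / 19470.5 = -4.40%.
R = 0.30 + 2.50 + 1.5 × (7.00 − 2.50) + 1 × (-4.40)
   = 0.30 + 2.5 + 6.75 − 4.4 = 5.15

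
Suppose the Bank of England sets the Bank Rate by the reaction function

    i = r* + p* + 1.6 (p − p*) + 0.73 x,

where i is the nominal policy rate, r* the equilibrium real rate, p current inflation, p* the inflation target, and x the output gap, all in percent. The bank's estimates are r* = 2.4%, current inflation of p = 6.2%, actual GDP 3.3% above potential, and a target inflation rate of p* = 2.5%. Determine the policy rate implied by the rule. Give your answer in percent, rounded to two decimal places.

Output 3.3% above potential → x = 3.3.
i = 2.4 + 2.5 + 1.6 × (6.2 − 2.5) + 0.73 × 3.3
   = 2.4 + 2.5 + 5.92 + 2.409 = 13.23

13.23%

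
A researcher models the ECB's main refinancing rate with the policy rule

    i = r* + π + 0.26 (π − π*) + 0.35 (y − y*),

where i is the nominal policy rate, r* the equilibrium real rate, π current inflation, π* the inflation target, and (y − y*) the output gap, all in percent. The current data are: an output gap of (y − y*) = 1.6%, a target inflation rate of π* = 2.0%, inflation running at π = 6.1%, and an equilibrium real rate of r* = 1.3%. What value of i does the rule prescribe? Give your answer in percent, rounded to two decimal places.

i = 1.3 + 6.1 + 0.26 × (6.1 − 2.0) + 0.35 × 1.6
   = 1.3 + 6.1 + 1.066 + 0.56 = 9.03

9.03%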